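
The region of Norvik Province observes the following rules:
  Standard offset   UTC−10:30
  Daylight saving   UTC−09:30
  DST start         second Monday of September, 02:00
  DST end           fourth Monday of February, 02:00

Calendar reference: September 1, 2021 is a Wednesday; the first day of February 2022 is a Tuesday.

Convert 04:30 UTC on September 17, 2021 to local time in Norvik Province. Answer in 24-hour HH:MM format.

1 September 2021 is a Wednesday, so the first Monday is September 6 and the second is September 13.
1 February 2022 is a Tuesday, so the first Monday is February 7 and the fourth is February 28.
At the standard offset (UTC−10:30), 04:30 UTC − 10h30m = 18:00 Norvik Province standard time (rolling into the previous day, 16 September 2021).
The standard-time date in Norvik Province, September 16, 2021, falls between 13 September 2021 and 28 February 2022, so daylight saving is in effect and Norvik Province is at UTC−09:30.
04:30 UTC − 9h30m = 19:00 local (rolling into the previous day, 16 September 2021).

19:00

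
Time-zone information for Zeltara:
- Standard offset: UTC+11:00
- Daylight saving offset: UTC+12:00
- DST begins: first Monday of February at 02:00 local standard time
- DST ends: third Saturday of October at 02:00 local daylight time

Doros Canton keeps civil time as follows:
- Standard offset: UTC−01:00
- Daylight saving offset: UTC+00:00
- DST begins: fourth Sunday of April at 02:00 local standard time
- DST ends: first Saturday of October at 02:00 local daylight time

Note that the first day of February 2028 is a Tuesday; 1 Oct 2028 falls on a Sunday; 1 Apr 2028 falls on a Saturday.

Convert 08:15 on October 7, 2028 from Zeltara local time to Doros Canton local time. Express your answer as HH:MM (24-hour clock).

1 February 2028 is a Tuesday, so the first Monday is February 7.
1 October 2028 is a Sunday, so the first Saturday is October 7 and the third is October 21.
Daylight saving runs 7 February – 21 October; October 7, 2028 is inside that window, so Zeltara is at UTC+12:00.
08:15 Zeltara − 12h = 20:15 UTC (rolling into the previous day, 6 October 2028).
1 April 2028 is a Saturday, so the first Sunday is April 2 and the fourth is April 23.
1 October 2028 is a Sunday, so the first Saturday is October 7.
At the standard offset (UTC−01:00), 20:15 UTC − 1h = 19:15 Doros Canton standard time.
The standard-time date in Doros Canton, October 6, 2028, falls between 23 April and 7 October, so daylight saving is in effect and Doros Canton is at UTC+00:00.
20:15 UTC + 0h = 20:15 Doros Canton.

20:15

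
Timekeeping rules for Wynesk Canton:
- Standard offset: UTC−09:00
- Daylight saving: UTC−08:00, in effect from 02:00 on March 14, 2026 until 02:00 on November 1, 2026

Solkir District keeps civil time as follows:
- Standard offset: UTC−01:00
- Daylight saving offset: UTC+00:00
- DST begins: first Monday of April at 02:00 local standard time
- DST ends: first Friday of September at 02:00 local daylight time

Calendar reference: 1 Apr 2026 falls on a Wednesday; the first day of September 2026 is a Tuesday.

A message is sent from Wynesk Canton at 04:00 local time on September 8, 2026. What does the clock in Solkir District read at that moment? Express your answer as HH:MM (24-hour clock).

11:00

September 8, 2026 lies within the daylight-saving period (14 March – 1 November), so Wynesk Canton is on daylight time, UTC−08:00.
04:00 Wynesk Canton + 8h = 12:00 UTC.
1 April 2026 is a Wednesday, so the first Monday is April 6.
1 September 2026 is a Tuesday, so the first Friday is September 4.
At the standard offset (UTC−01:00), 12:00 UTC − 1h = 11:00 Solkir District standard time.
Daylight saving runs 6 April – 4 September; the standard-time date in Solkir District, September 8, 2026, is outside that window, so Solkir District is on standard time at UTC−01:00.
12:00 UTC − 1h = 11:00 Solkir District.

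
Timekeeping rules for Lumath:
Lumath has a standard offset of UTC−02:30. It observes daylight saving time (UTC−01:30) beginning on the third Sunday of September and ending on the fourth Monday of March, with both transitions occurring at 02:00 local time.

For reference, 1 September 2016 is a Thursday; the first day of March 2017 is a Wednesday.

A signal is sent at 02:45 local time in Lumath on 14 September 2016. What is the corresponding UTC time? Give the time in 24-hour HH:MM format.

05:15

1 September 2016 is a Thursday, so the first Sunday is September 4 and the third is September 18.
1 March 2017 is a Wednesday, so the first Monday is March 6 and the fourth is March 27.
14 September 2016 does not fall between 18 September 2016 and 27 March 2017, so daylight saving is not in effect and Lumath is at UTC−02:30.
02:45 local + 2h30m = 05:15 UTC.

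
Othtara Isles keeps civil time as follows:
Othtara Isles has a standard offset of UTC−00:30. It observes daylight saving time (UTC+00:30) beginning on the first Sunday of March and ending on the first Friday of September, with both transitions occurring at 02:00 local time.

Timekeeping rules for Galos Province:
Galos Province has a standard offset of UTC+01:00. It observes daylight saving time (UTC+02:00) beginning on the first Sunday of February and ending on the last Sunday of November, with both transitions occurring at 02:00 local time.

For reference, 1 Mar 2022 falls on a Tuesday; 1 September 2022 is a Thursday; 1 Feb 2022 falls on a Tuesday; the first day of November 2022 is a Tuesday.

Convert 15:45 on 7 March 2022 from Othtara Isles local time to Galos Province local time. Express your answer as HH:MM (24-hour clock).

1 March 2022 is a Tuesday, so the first Sunday is March 6.
1 September 2022 is a Thursday, so the first Friday is September 2.
7 March 2022 lies within the daylight-saving period (6 March – 2 September), so Othtara Isles is on daylight time, UTC+00:30.
15:45 Othtara Isles − 0h30m = 15:15 UTC.
1 February 2022 is a Tuesday, so the first Sunday is February 6.
1 November 2022 is a Tuesday, so Sundays fall on 6, 13, 20, 27; the last is November 27.
At the standard offset (UTC+01:00), 15:15 UTC + 1h = 16:15 Galos Province standard time.
Daylight saving runs 6 February – 27 November; the standard-time date in Galos Province, 7 March 2022, is inside that window, so Galos Province is at UTC+02:00.
15:15 UTC + 2h = 17:15 Galos Province.

17:15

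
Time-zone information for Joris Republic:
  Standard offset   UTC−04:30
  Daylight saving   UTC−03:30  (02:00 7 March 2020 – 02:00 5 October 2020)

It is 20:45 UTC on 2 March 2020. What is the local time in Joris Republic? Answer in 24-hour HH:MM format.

16:15

At the standard offset (UTC−04:30), 20:45 UTC − 4h30m = 16:15 Joris Republic standard time.
The standard-time date in Joris Republic, 2 March 2020, does not fall between 7 March and 5 October, so daylight saving is not in effect and Joris Republic is at UTC−04:30.
20:45 UTC − 4h30m = 16:15 local.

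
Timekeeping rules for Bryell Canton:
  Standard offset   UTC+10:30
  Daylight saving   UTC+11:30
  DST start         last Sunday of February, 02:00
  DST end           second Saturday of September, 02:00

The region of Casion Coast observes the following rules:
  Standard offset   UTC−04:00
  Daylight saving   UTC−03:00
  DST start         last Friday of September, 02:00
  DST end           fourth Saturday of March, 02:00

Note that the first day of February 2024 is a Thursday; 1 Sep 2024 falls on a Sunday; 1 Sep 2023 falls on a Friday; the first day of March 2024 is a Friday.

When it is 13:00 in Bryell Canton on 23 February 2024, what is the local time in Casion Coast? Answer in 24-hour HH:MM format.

1 February 2024 is a Thursday, so Sundays fall on 4, 11, 18, 25; the last is February 25.
1 September 2024 is a Sunday, so the first Saturday is September 7 and the second is September 14.
23 February 2024 does not fall between 25 February and 14 September, so daylight saving is not in effect and Bryell Canton is at UTC+10:30.
13:00 Bryell Canton − 10h30m = 02:30 UTC.
1 September 2023 is a Friday, so Fridays fall on 1, 8, 15, 22, 29; the last is September 29.
1 March 2024 is a Friday, so the first Saturday is March 2 and the fourth is March 23.
At the standard offset (UTC−04:00), 02:30 UTC − 4h = 22:30 Casion Coast standard time (rolling into the previous day, 22 February 2024).
The standard-time date in Casion Coast, 22 February 2024, falls between 29 September 2023 and 23 March 2024, so daylight saving is in effect and Casion Coast is at UTC−03:00.
02:30 UTC − 3h = 23:30 Casion Coast (rolling into the previous day, 22 February 2024).

23:30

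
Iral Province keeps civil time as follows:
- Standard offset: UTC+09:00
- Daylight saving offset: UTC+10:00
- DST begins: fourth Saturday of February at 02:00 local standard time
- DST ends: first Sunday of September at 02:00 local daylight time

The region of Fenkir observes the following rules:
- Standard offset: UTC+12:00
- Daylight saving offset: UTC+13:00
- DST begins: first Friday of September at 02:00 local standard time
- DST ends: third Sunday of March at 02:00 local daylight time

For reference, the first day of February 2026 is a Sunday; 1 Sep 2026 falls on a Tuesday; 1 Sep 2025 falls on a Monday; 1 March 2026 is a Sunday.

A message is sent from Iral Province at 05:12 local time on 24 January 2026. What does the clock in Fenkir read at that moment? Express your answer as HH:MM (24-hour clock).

09:12

1 February 2026 is a Sunday, so the first Saturday is February 7 and the fourth is February 28.
1 September 2026 is a Tuesday, so the first Sunday is September 6.
Daylight saving runs 28 February – 6 September; 24 January 2026 is outside that window, so Iral Province is on standard time at UTC+09:00.
05:12 Iral Province − 9h = 20:12 UTC (rolling into the previous day, 23 January 2026).
1 September 2025 is a Monday, so the first Friday is September 5.
1 March 2026 is a Sunday, so the first Sunday is March 1 and the third is March 15.
At the standard offset (UTC+12:00), 20:12 UTC + 12h = 08:12 Fenkir standard time (rolling into the next day, 24 January 2026).
The standard-time date in Fenkir, 24 January 2026, falls between 5 September 2025 and 15 March 2026, so daylight saving is in effect and Fenkir is at UTC+13:00.
20:12 UTC + 13h = 09:12 Fenkir (rolling into the next day, 24 January 2026).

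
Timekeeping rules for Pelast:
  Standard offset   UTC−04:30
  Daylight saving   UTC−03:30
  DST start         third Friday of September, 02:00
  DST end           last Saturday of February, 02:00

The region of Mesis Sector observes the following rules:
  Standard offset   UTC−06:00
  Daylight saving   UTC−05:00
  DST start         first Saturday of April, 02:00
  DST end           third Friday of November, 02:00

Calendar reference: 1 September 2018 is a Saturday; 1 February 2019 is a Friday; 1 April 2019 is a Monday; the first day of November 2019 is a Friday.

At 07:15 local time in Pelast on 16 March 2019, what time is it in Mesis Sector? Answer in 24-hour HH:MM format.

05:45

1 September 2018 is a Saturday, so the first Friday is September 7 and the third is September 21.
1 February 2019 is a Friday, so Saturdays fall on 2, 9, 16, 23; the last is February 23.
16 March 2019 does not fall between 21 September 2018 and 23 February 2019, so daylight saving is not in effect and Pelast is at UTC−04:30.
07:15 Pelast + 4h30m = 11:45 UTC.
1 April 2019 is a Monday, so the first Saturday is April 6.
1 November 2019 is a Friday, so the first Friday is November 1 and the third is November 15.
At the standard offset (UTC−06:00), 11:45 UTC − 6h = 05:45 Mesis Sector standard time.
The standard-time date in Mesis Sector, 16 March 2019, is outside the daylight-saving period (6 April – 15 November), so Mesis Sector is on standard time, UTC−06:00.
11:45 UTC − 6h = 05:45 Mesis Sector.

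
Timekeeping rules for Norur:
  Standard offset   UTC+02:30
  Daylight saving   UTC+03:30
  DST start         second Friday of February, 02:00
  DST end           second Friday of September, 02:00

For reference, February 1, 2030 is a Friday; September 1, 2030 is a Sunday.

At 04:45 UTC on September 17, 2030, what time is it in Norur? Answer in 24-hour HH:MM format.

07:15

1 February 2030 is a Friday, so the first Friday is February 1 and the second is February 8.
1 September 2030 is a Sunday, so the first Friday is September 6 and the second is September 13.
At the standard offset (UTC+02:30), 04:45 UTC + 2h30m = 07:15 Norur standard time.
Daylight saving runs 8 February – 13 September; the standard-time date in Norur, September 17, 2030, is outside that window, so Norur is on standard time at UTC+02:30.
04:45 UTC + 2h30m = 07:15 local.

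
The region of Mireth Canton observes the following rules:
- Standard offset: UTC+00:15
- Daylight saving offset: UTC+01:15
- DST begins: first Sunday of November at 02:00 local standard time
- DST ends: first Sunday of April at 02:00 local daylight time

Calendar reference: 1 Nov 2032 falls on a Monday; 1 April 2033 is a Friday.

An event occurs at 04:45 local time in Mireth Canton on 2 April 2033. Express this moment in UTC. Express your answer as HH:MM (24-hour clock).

03:30

1 November 2032 is a Monday, so the first Sunday is November 7.
1 April 2033 is a Friday, so the first Sunday is April 3.
2 April 2033 falls between 7 November 2032 and 3 April 2033, so daylight saving is in effect and Mireth Canton is at UTC+01:15.
04:45 local − 1h15m = 03:30 UTC.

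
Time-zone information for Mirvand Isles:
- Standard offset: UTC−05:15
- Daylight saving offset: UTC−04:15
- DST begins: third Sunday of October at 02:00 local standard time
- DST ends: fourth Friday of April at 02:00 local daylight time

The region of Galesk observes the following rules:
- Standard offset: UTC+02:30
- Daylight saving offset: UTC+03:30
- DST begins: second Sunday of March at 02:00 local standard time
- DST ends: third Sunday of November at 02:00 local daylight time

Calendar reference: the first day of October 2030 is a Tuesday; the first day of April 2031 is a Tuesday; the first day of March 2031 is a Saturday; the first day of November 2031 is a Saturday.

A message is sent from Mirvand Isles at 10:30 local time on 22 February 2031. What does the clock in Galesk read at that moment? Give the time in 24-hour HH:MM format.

1 October 2030 is a Tuesday, so the first Sunday is October 6 and the third is October 20.
1 April 2031 is a Tuesday, so the first Friday is April 4 and the fourth is April 25.
22 February 2031 lies within the daylight-saving period (20 October 2030 – 25 April 2031), so Mirvand Isles is on daylight time, UTC−04:15.
10:30 Mirvand Isles + 4h15m = 14:45 UTC.
1 March 2031 is a Saturday, so the first Sunday is March 2 and the second is March 9.
1 November 2031 is a Saturday, so the first Sunday is November 2 and the third is November 16.
At the standard offset (UTC+02:30), 14:45 UTC + 2h30m = 17:15 Galesk standard time.
The standard-time date in Galesk, 22 February 2031, is outside the daylight-saving period (9 March – 16 November), so Galesk is on standard time, UTC+02:30.
14:45 UTC + 2h30m = 17:15 Galesk.

17:15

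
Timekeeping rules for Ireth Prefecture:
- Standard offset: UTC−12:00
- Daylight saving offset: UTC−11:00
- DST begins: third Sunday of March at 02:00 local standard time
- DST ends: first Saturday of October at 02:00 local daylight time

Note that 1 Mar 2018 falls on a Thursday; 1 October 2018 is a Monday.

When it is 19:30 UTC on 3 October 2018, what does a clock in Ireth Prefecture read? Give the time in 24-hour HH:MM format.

1 March 2018 is a Thursday, so the first Sunday is March 4 and the third is March 18.
1 October 2018 is a Monday, so the first Saturday is October 6.
At the standard offset (UTC−12:00), 19:30 UTC − 12h = 07:30 Ireth Prefecture standard time.
The standard-time date in Ireth Prefecture, 3 October 2018, falls between 18 March and 6 October, so daylight saving is in effect and Ireth Prefecture is at UTC−11:00.
19:30 UTC − 11h = 08:30 local.

08:30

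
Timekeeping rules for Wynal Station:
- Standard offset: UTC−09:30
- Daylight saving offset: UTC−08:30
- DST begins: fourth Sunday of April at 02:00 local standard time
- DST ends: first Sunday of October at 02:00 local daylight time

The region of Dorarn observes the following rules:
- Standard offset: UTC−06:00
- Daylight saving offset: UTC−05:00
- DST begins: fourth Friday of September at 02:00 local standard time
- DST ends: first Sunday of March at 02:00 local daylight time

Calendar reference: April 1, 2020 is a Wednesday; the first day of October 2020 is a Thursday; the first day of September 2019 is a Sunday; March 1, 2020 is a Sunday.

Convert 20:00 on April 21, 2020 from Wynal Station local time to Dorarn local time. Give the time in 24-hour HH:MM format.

1 April 2020 is a Wednesday, so the first Sunday is April 5 and the fourth is April 26.
1 October 2020 is a Thursday, so the first Sunday is October 4.
Daylight saving runs 26 April – 4 October; April 21, 2020 is outside that window, so Wynal Station is on standard time at UTC−09:30.
20:00 Wynal Station + 9h30m = 05:30 UTC (rolling into the next day, 22 April 2020).
1 September 2019 is a Sunday, so the first Friday is September 6 and the fourth is September 27.
1 March 2020 is a Sunday, so the first Sunday is March 1.
At the standard offset (UTC−06:00), 05:30 UTC − 6h = 23:30 Dorarn standard time (rolling into the previous day, 21 April 2020).
Daylight saving runs 27 September 2019 – 1 March 2020; the standard-time date in Dorarn, April 21, 2020, is outside that window, so Dorarn is on standard time at UTC−06:00.
05:30 UTC − 6h = 23:30 Dorarn (rolling into the previous day, 21 April 2020).

23:30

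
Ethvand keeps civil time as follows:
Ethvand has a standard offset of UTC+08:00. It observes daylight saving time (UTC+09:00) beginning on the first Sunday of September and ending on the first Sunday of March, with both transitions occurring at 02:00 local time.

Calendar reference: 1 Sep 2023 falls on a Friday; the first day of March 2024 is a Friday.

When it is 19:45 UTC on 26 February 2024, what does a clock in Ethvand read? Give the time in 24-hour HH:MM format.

1 September 2023 is a Friday, so the first Sunday is September 3.
1 March 2024 is a Friday, so the first Sunday is March 3.
At the standard offset (UTC+08:00), 19:45 UTC + 8h = 03:45 Ethvand standard time (rolling into the next day, 27 February 2024).
The standard-time date in Ethvand, 27 February 2024, lies within the daylight-saving period (3 September 2023 – 3 March 2024), so Ethvand is on daylight time, UTC+09:00.
19:45 UTC + 9h = 04:45 local (rolling into the next day, 27 February 2024).

04:45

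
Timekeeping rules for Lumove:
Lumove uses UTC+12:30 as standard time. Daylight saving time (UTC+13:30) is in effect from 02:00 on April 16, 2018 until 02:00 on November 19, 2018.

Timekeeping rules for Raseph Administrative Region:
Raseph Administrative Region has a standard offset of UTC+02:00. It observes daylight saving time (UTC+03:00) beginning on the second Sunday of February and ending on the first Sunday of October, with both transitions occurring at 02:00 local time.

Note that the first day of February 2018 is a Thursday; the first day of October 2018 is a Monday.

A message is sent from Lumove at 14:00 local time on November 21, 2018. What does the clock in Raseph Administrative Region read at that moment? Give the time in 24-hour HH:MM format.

November 21, 2018 is outside the daylight-saving period (16 April – 19 November), so Lumove is on standard time, UTC+12:30.
14:00 Lumove − 12h30m = 01:30 UTC.
1 February 2018 is a Thursday, so the first Sunday is February 4 and the second is February 11.
1 October 2018 is a Monday, so the first Sunday is October 7.
At the standard offset (UTC+02:00), 01:30 UTC + 2h = 03:30 Raseph Administrative Region standard time.
The standard-time date in Raseph Administrative Region, November 21, 2018, does not fall between 11 February and 7 October, so daylight saving is not in effect and Raseph Administrative Region is at UTC+02:00.
01:30 UTC + 2h = 03:30 Raseph Administrative Region.

03:30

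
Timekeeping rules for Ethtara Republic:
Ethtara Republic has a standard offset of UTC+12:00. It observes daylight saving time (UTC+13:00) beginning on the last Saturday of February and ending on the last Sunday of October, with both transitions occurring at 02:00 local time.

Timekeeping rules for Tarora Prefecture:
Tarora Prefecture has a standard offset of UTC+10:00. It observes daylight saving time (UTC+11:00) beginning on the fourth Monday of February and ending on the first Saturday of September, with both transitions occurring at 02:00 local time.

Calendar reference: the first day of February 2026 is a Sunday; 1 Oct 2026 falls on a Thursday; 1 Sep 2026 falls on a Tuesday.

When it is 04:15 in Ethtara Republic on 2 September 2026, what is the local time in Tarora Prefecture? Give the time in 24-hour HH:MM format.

1 February 2026 is a Sunday, so Saturdays fall on 7, 14, 21, 28; the last is February 28.
1 October 2026 is a Thursday, so Sundays fall on 4, 11, 18, 25; the last is October 25.
Daylight saving runs 28 February – 25 October; 2 September 2026 is inside that window, so Ethtara Republic is at UTC+13:00.
04:15 Ethtara Republic − 13h = 15:15 UTC (rolling into the previous day, 1 September 2026).
1 February 2026 is a Sunday, so the first Monday is February 2 and the fourth is February 23.
1 September 2026 is a Tuesday, so the first Saturday is September 5.
At the standard offset (UTC+10:00), 15:15 UTC + 10h = 01:15 Tarora Prefecture standard time (rolling into the next day, 2 September 2026).
The standard-time date in Tarora Prefecture, 2 September 2026, falls between 23 February and 5 September, so daylight saving is in effect and Tarora Prefecture is at UTC+11:00.
15:15 UTC + 11h = 02:15 Tarora Prefecture (rolling into the next day, 2 September 2026).

02:15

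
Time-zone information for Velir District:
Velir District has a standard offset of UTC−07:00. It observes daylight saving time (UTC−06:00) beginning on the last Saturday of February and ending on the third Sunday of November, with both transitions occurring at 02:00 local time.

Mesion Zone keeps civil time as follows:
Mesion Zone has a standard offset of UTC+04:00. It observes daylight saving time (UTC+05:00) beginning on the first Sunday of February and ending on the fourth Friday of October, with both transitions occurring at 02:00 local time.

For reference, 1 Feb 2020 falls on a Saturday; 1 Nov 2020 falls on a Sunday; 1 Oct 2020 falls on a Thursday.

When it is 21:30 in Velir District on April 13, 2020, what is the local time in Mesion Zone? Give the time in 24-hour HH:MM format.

08:30

1 February 2020 is a Saturday, so Saturdays fall on 1, 8, 15, 22, 29; the last is February 29.
1 November 2020 is a Sunday, so the first Sunday is November 1 and the third is November 15.
April 13, 2020 lies within the daylight-saving period (29 February – 15 November), so Velir District is on daylight time, UTC−06:00.
21:30 Velir District + 6h = 03:30 UTC (rolling into the next day, 14 April 2020).
1 February 2020 is a Saturday, so the first Sunday is February 2.
1 October 2020 is a Thursday, so the first Friday is October 2 and the fourth is October 23.
At the standard offset (UTC+04:00), 03:30 UTC + 4h = 07:30 Mesion Zone standard time.
The standard-time date in Mesion Zone, April 14, 2020, lies within the daylight-saving period (2 February – 23 October), so Mesion Zone is on daylight time, UTC+05:00.
03:30 UTC + 5h = 08:30 Mesion Zone.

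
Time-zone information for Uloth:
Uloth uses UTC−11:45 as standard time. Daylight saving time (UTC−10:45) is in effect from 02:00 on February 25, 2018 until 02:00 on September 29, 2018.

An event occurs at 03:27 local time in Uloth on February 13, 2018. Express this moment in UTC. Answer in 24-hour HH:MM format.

February 13, 2018 does not fall between 25 February and 29 September, so daylight saving is not in effect and Uloth is at UTC−11:45.
03:27 local + 11h45m = 15:12 UTC.

15:12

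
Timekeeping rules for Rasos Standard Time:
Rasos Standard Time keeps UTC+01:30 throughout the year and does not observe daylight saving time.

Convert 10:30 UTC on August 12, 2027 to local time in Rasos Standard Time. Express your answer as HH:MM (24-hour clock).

Rasos Standard Time has no daylight saving, so its offset is UTC+01:30 year-round.
10:30 UTC + 1h30m = 12:00 local.

12:00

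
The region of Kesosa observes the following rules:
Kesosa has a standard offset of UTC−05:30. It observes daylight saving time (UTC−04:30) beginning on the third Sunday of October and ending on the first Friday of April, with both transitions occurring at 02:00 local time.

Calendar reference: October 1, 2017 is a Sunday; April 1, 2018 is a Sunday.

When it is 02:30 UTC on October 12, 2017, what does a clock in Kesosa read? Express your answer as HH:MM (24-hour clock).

21:00

1 October 2017 is a Sunday, so the first Sunday is October 1 and the third is October 15.
1 April 2018 is a Sunday, so the first Friday is April 6.
At the standard offset (UTC−05:30), 02:30 UTC − 5h30m = 21:00 Kesosa standard time (rolling into the previous day, 11 October 2017).
The standard-time date in Kesosa, October 11, 2017, is outside the daylight-saving period (15 October 2017 – 6 April 2018), so Kesosa is on standard time, UTC−05:30.
02:30 UTC − 5h30m = 21:00 local (rolling into the previous day, 11 October 2017).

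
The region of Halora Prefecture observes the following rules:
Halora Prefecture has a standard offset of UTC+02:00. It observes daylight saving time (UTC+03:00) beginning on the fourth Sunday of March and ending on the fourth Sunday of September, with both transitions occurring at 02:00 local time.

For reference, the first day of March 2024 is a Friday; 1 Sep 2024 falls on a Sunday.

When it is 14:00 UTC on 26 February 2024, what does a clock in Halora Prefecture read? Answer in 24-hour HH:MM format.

1 March 2024 is a Friday, so the first Sunday is March 3 and the fourth is March 24.
1 September 2024 is a Sunday, so the first Sunday is September 1 and the fourth is September 22.
At the standard offset (UTC+02:00), 14:00 UTC + 2h = 16:00 Halora Prefecture standard time.
The standard-time date in Halora Prefecture, 26 February 2024, is outside the daylight-saving period (24 March – 22 September), so Halora Prefecture is on standard time, UTC+02:00.
14:00 UTC + 2h = 16:00 local.

16:00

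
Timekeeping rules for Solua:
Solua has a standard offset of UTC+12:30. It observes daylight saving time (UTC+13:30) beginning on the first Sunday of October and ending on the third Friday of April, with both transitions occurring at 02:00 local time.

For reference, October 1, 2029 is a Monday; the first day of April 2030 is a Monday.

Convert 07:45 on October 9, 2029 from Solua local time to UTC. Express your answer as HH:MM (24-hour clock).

1 October 2029 is a Monday, so the first Sunday is October 7.
1 April 2030 is a Monday, so the first Friday is April 5 and the third is April 19.
October 9, 2029 falls between 7 October 2029 and 19 April 2030, so daylight saving is in effect and Solua is at UTC+13:30.
07:45 local − 13h30m = 18:15 UTC (rolling into the previous day, 8 October 2029).

18:15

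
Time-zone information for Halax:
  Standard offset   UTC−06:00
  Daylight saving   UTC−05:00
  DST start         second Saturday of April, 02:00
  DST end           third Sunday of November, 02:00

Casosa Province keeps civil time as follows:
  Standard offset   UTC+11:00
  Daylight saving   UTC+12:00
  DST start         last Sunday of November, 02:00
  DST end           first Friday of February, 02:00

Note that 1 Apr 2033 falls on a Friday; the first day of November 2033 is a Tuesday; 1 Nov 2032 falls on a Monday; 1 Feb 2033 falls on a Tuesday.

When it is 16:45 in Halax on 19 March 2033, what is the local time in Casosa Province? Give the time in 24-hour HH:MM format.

1 April 2033 is a Friday, so the first Saturday is April 2 and the second is April 9.
1 November 2033 is a Tuesday, so the first Sunday is November 6 and the third is November 20.
Daylight saving runs 9 April – 20 November; 19 March 2033 is outside that window, so Halax is on standard time at UTC−06:00.
16:45 Halax + 6h = 22:45 UTC.
1 November 2032 is a Monday, so Sundays fall on 7, 14, 21, 28; the last is November 28.
1 February 2033 is a Tuesday, so the first Friday is February 4.
At the standard offset (UTC+11:00), 22:45 UTC + 11h = 09:45 Casosa Province standard time (rolling into the next day, 20 March 2033).
Daylight saving runs 28 November 2032 – 4 February 2033; the standard-time date in Casosa Province, 20 March 2033, is outside that window, so Casosa Province is on standard time at UTC+11:00.
22:45 UTC + 11h = 09:45 Casosa Province (rolling into the next day, 20 March 2033).

09:45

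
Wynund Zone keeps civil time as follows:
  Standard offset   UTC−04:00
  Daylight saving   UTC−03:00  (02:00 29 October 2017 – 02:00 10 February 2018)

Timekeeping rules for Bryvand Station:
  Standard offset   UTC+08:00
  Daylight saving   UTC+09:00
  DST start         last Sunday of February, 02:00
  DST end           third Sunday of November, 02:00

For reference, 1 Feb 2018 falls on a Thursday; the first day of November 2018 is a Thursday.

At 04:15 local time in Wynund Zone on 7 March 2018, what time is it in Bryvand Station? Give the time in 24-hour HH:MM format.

Daylight saving runs 29 October 2017 – 10 February 2018; 7 March 2018 is outside that window, so Wynund Zone is on standard time at UTC−04:00.
04:15 Wynund Zone + 4h = 08:15 UTC.
1 February 2018 is a Thursday, so Sundays fall on 4, 11, 18, 25; the last is February 25.
1 November 2018 is a Thursday, so the first Sunday is November 4 and the third is November 18.
At the standard offset (UTC+08:00), 08:15 UTC + 8h = 16:15 Bryvand Station standard time.
The standard-time date in Bryvand Station, 7 March 2018, lies within the daylight-saving period (25 February – 18 November), so Bryvand Station is on daylight time, UTC+09:00.
08:15 UTC + 9h = 17:15 Bryvand Station.

17:15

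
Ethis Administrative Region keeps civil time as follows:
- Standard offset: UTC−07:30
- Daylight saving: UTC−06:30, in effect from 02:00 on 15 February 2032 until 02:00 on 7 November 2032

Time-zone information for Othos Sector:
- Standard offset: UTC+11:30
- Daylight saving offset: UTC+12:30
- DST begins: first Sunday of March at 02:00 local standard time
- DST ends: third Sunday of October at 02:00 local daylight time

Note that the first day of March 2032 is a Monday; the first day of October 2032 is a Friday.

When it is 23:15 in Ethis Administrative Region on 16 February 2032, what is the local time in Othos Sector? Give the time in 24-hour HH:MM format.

17:15

16 February 2032 lies within the daylight-saving period (15 February – 7 November), so Ethis Administrative Region is on daylight time, UTC−06:30.
23:15 Ethis Administrative Region + 6h30m = 05:45 UTC (rolling into the next day, 17 February 2032).
1 March 2032 is a Monday, so the first Sunday is March 7.
1 October 2032 is a Friday, so the first Sunday is October 3 and the third is October 17.
At the standard offset (UTC+11:30), 05:45 UTC + 11h30m = 17:15 Othos Sector standard time.
The standard-time date in Othos Sector, 17 February 2032, does not fall between 7 March and 17 October, so daylight saving is not in effect and Othos Sector is at UTC+11:30.
05:45 UTC + 11h30m = 17:15 Othos Sector.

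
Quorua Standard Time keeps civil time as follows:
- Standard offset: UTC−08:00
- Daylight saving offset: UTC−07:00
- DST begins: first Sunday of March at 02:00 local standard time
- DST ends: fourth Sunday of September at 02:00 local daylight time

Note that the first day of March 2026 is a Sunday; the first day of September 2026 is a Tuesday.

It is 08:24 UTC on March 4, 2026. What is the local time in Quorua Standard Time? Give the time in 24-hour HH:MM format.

1 March 2026 is a Sunday, so the first Sunday is March 1.
1 September 2026 is a Tuesday, so the first Sunday is September 6 and the fourth is September 27.
At the standard offset (UTC−08:00), 08:24 UTC − 8h = 00:24 Quorua Standard Time standard time.
Daylight saving runs 1 March – 27 September; the standard-time date in Quorua Standard Time, March 4, 2026, is inside that window, so Quorua Standard Time is at UTC−07:00.
08:24 UTC − 7h = 01:24 local.

01:24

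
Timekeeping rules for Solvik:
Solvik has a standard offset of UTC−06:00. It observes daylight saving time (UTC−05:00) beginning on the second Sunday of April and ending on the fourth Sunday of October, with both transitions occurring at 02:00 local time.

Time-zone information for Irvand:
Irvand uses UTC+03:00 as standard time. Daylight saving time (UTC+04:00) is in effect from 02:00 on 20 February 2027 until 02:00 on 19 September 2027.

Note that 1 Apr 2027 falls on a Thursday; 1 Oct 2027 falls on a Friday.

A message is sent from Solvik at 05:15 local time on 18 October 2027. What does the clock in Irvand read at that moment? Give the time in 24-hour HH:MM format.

1 April 2027 is a Thursday, so the first Sunday is April 4 and the second is April 11.
1 October 2027 is a Friday, so the first Sunday is October 3 and the fourth is October 24.
Daylight saving runs 11 April – 24 October; 18 October 2027 is inside that window, so Solvik is at UTC−05:00.
05:15 Solvik + 5h = 10:15 UTC.
At the standard offset (UTC+03:00), 10:15 UTC + 3h = 13:15 Irvand standard time.
Daylight saving runs 20 February – 19 September; the standard-time date in Irvand, 18 October 2027, is outside that window, so Irvand is on standard time at UTC+03:00.
10:15 UTC + 3h = 13:15 Irvand.

13:15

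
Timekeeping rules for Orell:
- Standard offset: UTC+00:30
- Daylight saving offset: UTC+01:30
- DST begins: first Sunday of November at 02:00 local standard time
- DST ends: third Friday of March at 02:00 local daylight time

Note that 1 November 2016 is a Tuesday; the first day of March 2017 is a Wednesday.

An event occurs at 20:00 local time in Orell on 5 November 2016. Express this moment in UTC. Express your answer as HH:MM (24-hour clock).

19:30

1 November 2016 is a Tuesday, so the first Sunday is November 6.
1 March 2017 is a Wednesday, so the first Friday is March 3 and the third is March 17.
Daylight saving runs 6 November 2016 – 17 March 2017; 5 November 2016 is outside that window, so Orell is on standard time at UTC+00:30.
20:00 local − 0h30m = 19:30 UTC.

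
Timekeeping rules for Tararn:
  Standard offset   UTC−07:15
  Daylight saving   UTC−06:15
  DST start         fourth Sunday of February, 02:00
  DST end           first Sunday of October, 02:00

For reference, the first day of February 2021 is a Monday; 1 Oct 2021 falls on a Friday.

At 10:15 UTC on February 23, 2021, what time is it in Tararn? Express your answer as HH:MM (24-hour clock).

1 February 2021 is a Monday, so the first Sunday is February 7 and the fourth is February 28.
1 October 2021 is a Friday, so the first Sunday is October 3.
At the standard offset (UTC−07:15), 10:15 UTC − 7h15m = 03:00 Tararn standard time.
The standard-time date in Tararn, February 23, 2021, does not fall between 28 February and 3 October, so daylight saving is not in effect and Tararn is at UTC−07:15.
10:15 UTC − 7h15m = 03:00 local.

03:00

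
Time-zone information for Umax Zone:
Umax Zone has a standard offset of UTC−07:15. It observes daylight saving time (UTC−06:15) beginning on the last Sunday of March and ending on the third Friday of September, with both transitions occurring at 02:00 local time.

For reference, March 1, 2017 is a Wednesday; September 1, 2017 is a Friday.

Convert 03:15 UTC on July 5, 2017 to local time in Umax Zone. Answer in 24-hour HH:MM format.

21:00

1 March 2017 is a Wednesday, so Sundays fall on 5, 12, 19, 26; the last is March 26.
1 September 2017 is a Friday, so the first Friday is September 1 and the third is September 15.
At the standard offset (UTC−07:15), 03:15 UTC − 7h15m = 20:00 Umax Zone standard time (rolling into the previous day, 4 July 2017).
The standard-time date in Umax Zone, July 4, 2017, lies within the daylight-saving period (26 March – 15 September), so Umax Zone is on daylight time, UTC−06:15.
03:15 UTC − 6h15m = 21:00 local (rolling into the previous day, 4 July 2017).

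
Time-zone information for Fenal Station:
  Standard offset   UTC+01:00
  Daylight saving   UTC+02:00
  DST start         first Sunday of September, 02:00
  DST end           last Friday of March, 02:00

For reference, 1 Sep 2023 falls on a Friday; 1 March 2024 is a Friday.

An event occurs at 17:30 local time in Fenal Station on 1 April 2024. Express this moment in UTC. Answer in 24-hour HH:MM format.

1 September 2023 is a Friday, so the first Sunday is September 3.
1 March 2024 is a Friday, so Fridays fall on 1, 8, 15, 22, 29; the last is March 29.
Daylight saving runs 3 September 2023 – 29 March 2024; 1 April 2024 is outside that window, so Fenal Station is on standard time at UTC+01:00.
17:30 local − 1h = 16:30 UTC.

16:30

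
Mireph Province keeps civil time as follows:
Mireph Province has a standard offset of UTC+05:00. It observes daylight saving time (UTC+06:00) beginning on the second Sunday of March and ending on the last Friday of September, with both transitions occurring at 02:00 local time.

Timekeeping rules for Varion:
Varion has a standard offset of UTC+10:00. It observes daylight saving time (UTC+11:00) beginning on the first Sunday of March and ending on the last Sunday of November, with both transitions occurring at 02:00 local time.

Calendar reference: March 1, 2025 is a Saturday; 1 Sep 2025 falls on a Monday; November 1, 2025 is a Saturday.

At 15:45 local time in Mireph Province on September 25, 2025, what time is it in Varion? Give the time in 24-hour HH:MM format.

1 March 2025 is a Saturday, so the first Sunday is March 2 and the second is March 9.
1 September 2025 is a Monday, so Fridays fall on 5, 12, 19, 26; the last is September 26.
September 25, 2025 falls between 9 March and 26 September, so daylight saving is in effect and Mireph Province is at UTC+06:00.
15:45 Mireph Province − 6h = 09:45 UTC.
1 March 2025 is a Saturday, so the first Sunday is March 2.
1 November 2025 is a Saturday, so Sundays fall on 2, 9, 16, 23, 30; the last is November 30.
At the standard offset (UTC+10:00), 09:45 UTC + 10h = 19:45 Varion standard time.
The standard-time date in Varion, September 25, 2025, lies within the daylight-saving period (2 March – 30 November), so Varion is on daylight time, UTC+11:00.
09:45 UTC + 11h = 20:45 Varion.

20:45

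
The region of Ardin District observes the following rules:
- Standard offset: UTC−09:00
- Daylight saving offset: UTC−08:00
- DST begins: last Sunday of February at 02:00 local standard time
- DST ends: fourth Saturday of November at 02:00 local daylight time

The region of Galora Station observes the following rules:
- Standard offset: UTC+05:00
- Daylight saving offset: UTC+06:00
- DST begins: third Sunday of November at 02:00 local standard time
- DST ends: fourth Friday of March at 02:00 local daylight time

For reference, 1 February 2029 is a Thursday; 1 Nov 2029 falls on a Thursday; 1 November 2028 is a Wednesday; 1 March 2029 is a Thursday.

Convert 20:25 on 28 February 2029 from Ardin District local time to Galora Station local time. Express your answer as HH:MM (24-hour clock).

10:25

1 February 2029 is a Thursday, so Sundays fall on 4, 11, 18, 25; the last is February 25.
1 November 2029 is a Thursday, so the first Saturday is November 3 and the fourth is November 24.
Daylight saving runs 25 February – 24 November; 28 February 2029 is inside that window, so Ardin District is at UTC−08:00.
20:25 Ardin District + 8h = 04:25 UTC (rolling into the next day, 1 March 2029).
1 November 2028 is a Wednesday, so the first Sunday is November 5 and the third is November 19.
1 March 2029 is a Thursday, so the first Friday is March 2 and the fourth is March 23.
At the standard offset (UTC+05:00), 04:25 UTC + 5h = 09:25 Galora Station standard time.
The standard-time date in Galora Station, 1 March 2029, falls between 19 November 2028 and 23 March 2029, so daylight saving is in effect and Galora Station is at UTC+06:00.
04:25 UTC + 6h = 10:25 Galora Station.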